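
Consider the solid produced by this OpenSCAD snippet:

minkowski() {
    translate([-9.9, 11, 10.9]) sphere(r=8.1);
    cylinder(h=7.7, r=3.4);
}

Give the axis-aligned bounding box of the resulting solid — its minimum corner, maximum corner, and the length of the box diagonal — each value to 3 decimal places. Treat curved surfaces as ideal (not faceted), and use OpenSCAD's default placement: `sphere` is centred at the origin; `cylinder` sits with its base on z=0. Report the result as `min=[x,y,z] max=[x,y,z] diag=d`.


min=[-21.400,-0.500,2.800] max=[1.600,22.500,26.700] diag=40.363

A = translate([-9.9, 11, 10.9]) sphere(r=8.1) → bbox [-18,2.9,2.8] .. [-1.8,19.1,19]
B = cylinder(h=7.7, r=3.4) → bbox [-3.4,-3.4,0] .. [3.4,3.4,7.7]
lo = A.lo+B.lo = [-18-3.4, 2.9-3.4, 2.8+0] = [-21.400,-0.500,2.800]
hi = A.hi+B.hi = [-1.8+3.4, 19.1+3.4, 19+7.7] = [1.600,22.500,26.700]
diag = √(23²+23²+23.9²) = √1629.21 = 40.363


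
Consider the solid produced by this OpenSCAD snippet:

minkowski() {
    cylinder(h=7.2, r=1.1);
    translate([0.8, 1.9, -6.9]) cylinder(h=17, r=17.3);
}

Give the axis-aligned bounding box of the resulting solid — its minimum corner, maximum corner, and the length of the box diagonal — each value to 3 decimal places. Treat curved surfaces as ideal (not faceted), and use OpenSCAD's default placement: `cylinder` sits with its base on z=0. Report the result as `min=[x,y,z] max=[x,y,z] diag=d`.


min=[-17.600,-16.500,-6.900] max=[19.200,20.300,17.300] diag=57.394

A = translate([0.8, 1.9, -6.9]) cylinder(h=17, r=17.3) → bbox [-16.5,-15.4,-6.9] .. [18.1,19.2,10.1]
B = cylinder(h=7.2, r=1.1) → bbox [-1.1,-1.1,0] .. [1.1,1.1,7.2]
lo = A.lo+B.lo = [-16.5-1.1, -15.4-1.1, -6.9+0] = [-17.600,-16.500,-6.900]
hi = A.hi+B.hi = [18.1+1.1, 19.2+1.1, 10.1+7.2] = [19.200,20.300,17.300]
diag = √(36.8²+36.8²+24.2²) = √3294.12 = 57.394


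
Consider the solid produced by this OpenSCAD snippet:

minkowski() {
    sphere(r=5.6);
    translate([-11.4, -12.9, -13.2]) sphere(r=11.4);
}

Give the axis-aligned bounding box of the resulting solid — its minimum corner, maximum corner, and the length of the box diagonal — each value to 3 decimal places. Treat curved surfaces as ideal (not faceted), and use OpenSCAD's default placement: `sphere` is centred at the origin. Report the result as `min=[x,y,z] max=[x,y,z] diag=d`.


min=[-28.400,-29.900,-30.200] max=[5.600,4.100,3.800] diag=58.890

A = translate([-11.4, -12.9, -13.2]) sphere(r=11.4) → bbox [-22.8,-24.3,-24.6] .. [0,-1.5,-1.8]
B = sphere(r=5.6) → bbox [-5.6,-5.6,-5.6] .. [5.6,5.6,5.6]
lo = A.lo+B.lo = [-22.8-5.6, -24.3-5.6, -24.6-5.6] = [-28.400,-29.900,-30.200]
hi = A.hi+B.hi = [0+5.6, -1.5+5.6, -1.8+5.6] = [5.600,4.100,3.800]
diag = √(34²+34²+34²) = √3468 = 58.890


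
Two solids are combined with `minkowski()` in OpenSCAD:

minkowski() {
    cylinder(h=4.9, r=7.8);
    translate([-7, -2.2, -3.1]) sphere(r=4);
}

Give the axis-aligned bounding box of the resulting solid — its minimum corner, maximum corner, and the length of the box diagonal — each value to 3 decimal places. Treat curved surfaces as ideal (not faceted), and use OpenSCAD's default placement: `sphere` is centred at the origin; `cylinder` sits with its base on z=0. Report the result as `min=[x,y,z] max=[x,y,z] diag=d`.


min=[-18.800,-14.000,-7.100] max=[4.800,9.600,5.800] diag=35.782

A = translate([-7, -2.2, -3.1]) sphere(r=4) → bbox [-11,-6.2,-7.1] .. [-3,1.8,0.9]
B = cylinder(h=4.9, r=7.8) → bbox [-7.8,-7.8,0] .. [7.8,7.8,4.9]
lo = A.lo+B.lo = [-11-7.8, -6.2-7.8, -7.1+0] = [-18.800,-14.000,-7.100]
hi = A.hi+B.hi = [-3+7.8, 1.8+7.8, 0.9+4.9] = [4.800,9.600,5.800]
diag = √(23.6²+23.6²+12.9²) = √1280.33 = 35.782


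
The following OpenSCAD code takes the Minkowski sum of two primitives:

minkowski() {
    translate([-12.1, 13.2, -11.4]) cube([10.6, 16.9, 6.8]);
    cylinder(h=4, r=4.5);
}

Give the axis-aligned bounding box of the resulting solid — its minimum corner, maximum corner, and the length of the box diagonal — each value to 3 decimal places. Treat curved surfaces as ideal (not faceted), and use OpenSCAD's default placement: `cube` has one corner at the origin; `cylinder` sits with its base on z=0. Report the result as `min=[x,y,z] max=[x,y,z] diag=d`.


min=[-16.600,8.700,-11.400] max=[3.000,34.600,-0.600] diag=34.229

A = translate([-12.1, 13.2, -11.4]) cube([10.6, 16.9, 6.8]) → bbox [-12.1,13.2,-11.4] .. [-1.5,30.1,-4.6]
B = cylinder(h=4, r=4.5) → bbox [-4.5,-4.5,0] .. [4.5,4.5,4]
lo = A.lo+B.lo = [-12.1-4.5, 13.2-4.5, -11.4+0] = [-16.600,8.700,-11.400]
hi = A.hi+B.hi = [-1.5+4.5, 30.1+4.5, -4.6+4] = [3.000,34.600,-0.600]
diag = √(19.6²+25.9²+10.8²) = √1171.61 = 34.229


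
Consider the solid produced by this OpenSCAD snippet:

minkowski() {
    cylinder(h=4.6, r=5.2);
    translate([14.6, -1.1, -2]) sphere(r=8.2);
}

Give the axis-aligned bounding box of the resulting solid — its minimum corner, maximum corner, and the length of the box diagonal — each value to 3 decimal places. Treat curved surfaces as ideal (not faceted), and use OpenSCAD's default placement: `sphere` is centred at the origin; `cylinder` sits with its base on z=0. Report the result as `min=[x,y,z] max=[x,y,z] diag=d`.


min=[1.200,-14.500,-10.200] max=[28.000,12.300,10.800] diag=43.330

A = translate([14.6, -1.1, -2]) sphere(r=8.2) → bbox [6.4,-9.3,-10.2] .. [22.8,7.1,6.2]
B = cylinder(h=4.6, r=5.2) → bbox [-5.2,-5.2,0] .. [5.2,5.2,4.6]
lo = A.lo+B.lo = [6.4-5.2, -9.3-5.2, -10.2+0] = [1.200,-14.500,-10.200]
hi = A.hi+B.hi = [22.8+5.2, 7.1+5.2, 6.2+4.6] = [28.000,12.300,10.800]
diag = √(26.8²+26.8²+21²) = √1877.48 = 43.330


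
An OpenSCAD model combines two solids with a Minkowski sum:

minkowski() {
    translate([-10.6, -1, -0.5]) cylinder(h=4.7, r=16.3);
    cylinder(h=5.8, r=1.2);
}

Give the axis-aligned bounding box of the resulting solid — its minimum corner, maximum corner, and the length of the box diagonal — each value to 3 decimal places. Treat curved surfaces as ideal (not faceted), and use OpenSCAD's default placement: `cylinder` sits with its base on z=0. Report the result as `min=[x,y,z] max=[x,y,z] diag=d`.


min=[-28.100,-18.500,-0.500] max=[6.900,16.500,10.000] diag=50.599

A = translate([-10.6, -1, -0.5]) cylinder(h=4.7, r=16.3) → bbox [-26.9,-17.3,-0.5] .. [5.7,15.3,4.2]
B = cylinder(h=5.8, r=1.2) → bbox [-1.2,-1.2,0] .. [1.2,1.2,5.8]
lo = A.lo+B.lo = [-26.9-1.2, -17.3-1.2, -0.5+0] = [-28.100,-18.500,-0.500]
hi = A.hi+B.hi = [5.7+1.2, 15.3+1.2, 4.2+5.8] = [6.900,16.500,10.000]
diag = √(35²+35²+10.5²) = √2560.25 = 50.599


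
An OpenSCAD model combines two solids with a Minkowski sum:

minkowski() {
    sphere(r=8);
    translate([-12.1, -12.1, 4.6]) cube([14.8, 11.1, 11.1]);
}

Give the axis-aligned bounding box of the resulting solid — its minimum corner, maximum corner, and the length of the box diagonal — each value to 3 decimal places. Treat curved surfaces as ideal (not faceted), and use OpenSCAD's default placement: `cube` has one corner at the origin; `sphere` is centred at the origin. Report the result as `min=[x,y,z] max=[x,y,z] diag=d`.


A = translate([-12.1, -12.1, 4.6]) cube([14.8, 11.1, 11.1]) → bbox [-12.1,-12.1,4.6] .. [2.7,-1,15.7]
B = sphere(r=8) → bbox [-8,-8,-8] .. [8,8,8]
lo = A.lo+B.lo = [-12.1-8, -12.1-8, 4.6-8] = [-20.100,-20.100,-3.400]
hi = A.hi+B.hi = [2.7+8, -1+8, 15.7+8] = [10.700,7.000,23.700]
diag = √(30.8²+27.1²+27.1²) = √2417.46 = 49.168

min=[-20.100,-20.100,-3.400] max=[10.700,7.000,23.700] diag=49.168


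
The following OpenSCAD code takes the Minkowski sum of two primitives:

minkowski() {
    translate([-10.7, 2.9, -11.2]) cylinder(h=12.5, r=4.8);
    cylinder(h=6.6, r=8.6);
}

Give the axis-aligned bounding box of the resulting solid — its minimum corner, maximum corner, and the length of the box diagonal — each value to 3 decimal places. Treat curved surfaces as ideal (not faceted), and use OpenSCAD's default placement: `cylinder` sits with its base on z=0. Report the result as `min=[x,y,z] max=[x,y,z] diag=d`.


A = translate([-10.7, 2.9, -11.2]) cylinder(h=12.5, r=4.8) → bbox [-15.5,-1.9,-11.2] .. [-5.9,7.7,1.3]
B = cylinder(h=6.6, r=8.6) → bbox [-8.6,-8.6,0] .. [8.6,8.6,6.6]
lo = A.lo+B.lo = [-15.5-8.6, -1.9-8.6, -11.2+0] = [-24.100,-10.500,-11.200]
hi = A.hi+B.hi = [-5.9+8.6, 7.7+8.6, 1.3+6.6] = [2.700,16.300,7.900]
diag = √(26.8²+26.8²+19.1²) = √1801.29 = 42.442

min=[-24.100,-10.500,-11.200] max=[2.700,16.300,7.900] diag=42.442


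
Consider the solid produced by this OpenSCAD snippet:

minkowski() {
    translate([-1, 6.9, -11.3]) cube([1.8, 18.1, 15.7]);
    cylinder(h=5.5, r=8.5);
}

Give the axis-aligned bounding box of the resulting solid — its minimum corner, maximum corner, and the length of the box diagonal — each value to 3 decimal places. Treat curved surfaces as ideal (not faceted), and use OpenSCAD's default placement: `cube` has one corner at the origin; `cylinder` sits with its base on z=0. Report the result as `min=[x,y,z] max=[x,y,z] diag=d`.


min=[-9.500,-1.600,-11.300] max=[9.300,33.500,9.900] diag=45.110

A = translate([-1, 6.9, -11.3]) cube([1.8, 18.1, 15.7]) → bbox [-1,6.9,-11.3] .. [0.8,25,4.4]
B = cylinder(h=5.5, r=8.5) → bbox [-8.5,-8.5,0] .. [8.5,8.5,5.5]
lo = A.lo+B.lo = [-1-8.5, 6.9-8.5, -11.3+0] = [-9.500,-1.600,-11.300]
hi = A.hi+B.hi = [0.8+8.5, 25+8.5, 4.4+5.5] = [9.300,33.500,9.900]
diag = √(18.8²+35.1²+21.2²) = √2034.89 = 45.110


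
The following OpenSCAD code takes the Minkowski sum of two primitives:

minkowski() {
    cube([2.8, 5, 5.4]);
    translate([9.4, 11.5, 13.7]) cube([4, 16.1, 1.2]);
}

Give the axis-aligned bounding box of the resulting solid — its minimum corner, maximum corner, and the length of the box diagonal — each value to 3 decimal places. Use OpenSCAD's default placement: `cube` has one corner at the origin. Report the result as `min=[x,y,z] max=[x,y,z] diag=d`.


A = translate([9.4, 11.5, 13.7]) cube([4, 16.1, 1.2]) → bbox [9.4,11.5,13.7] .. [13.4,27.6,14.9]
B = cube([2.8, 5, 5.4]) → bbox [0,0,0] .. [2.8,5,5.4]
lo = A.lo+B.lo = [9.4+0, 11.5+0, 13.7+0] = [9.400,11.500,13.700]
hi = A.hi+B.hi = [13.4+2.8, 27.6+5, 14.9+5.4] = [16.200,32.600,20.300]
diag = √(6.8²+21.1²+6.6²) = √535.01 = 23.130

min=[9.400,11.500,13.700] max=[16.200,32.600,20.300] diag=23.130


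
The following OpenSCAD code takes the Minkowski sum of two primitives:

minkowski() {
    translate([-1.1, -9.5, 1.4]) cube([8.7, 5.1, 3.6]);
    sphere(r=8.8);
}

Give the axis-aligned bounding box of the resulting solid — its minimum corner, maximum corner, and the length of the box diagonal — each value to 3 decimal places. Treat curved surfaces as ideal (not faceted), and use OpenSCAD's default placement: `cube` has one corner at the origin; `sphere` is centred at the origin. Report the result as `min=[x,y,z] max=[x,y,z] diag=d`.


min=[-9.900,-18.300,-7.400] max=[16.400,4.400,13.800] diag=40.699

A = translate([-1.1, -9.5, 1.4]) cube([8.7, 5.1, 3.6]) → bbox [-1.1,-9.5,1.4] .. [7.6,-4.4,5]
B = sphere(r=8.8) → bbox [-8.8,-8.8,-8.8] .. [8.8,8.8,8.8]
lo = A.lo+B.lo = [-1.1-8.8, -9.5-8.8, 1.4-8.8] = [-9.900,-18.300,-7.400]
hi = A.hi+B.hi = [7.6+8.8, -4.4+8.8, 5+8.8] = [16.400,4.400,13.800]
diag = √(26.3²+22.7²+21.2²) = √1656.42 = 40.699


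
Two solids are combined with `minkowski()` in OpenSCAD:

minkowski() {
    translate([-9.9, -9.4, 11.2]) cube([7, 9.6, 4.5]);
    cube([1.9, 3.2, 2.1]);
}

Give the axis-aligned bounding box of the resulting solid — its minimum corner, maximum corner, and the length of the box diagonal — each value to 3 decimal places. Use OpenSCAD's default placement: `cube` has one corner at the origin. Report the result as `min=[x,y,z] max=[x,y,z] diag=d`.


min=[-9.900,-9.400,11.200] max=[-1.000,3.400,17.800] diag=16.930

A = translate([-9.9, -9.4, 11.2]) cube([7, 9.6, 4.5]) → bbox [-9.9,-9.4,11.2] .. [-2.9,0.2,15.7]
B = cube([1.9, 3.2, 2.1]) → bbox [0,0,0] .. [1.9,3.2,2.1]
lo = A.lo+B.lo = [-9.9+0, -9.4+0, 11.2+0] = [-9.900,-9.400,11.200]
hi = A.hi+B.hi = [-2.9+1.9, 0.2+3.2, 15.7+2.1] = [-1.000,3.400,17.800]
diag = √(8.9²+12.8²+6.6²) = √286.61 = 16.930


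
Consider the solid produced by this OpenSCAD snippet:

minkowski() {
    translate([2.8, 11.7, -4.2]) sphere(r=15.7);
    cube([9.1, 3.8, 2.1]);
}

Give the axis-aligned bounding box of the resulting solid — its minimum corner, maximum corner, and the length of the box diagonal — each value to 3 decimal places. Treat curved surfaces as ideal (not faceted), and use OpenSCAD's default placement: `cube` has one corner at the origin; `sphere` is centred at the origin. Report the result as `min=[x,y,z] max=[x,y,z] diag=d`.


min=[-12.900,-4.000,-19.900] max=[27.600,31.200,13.600] diag=63.258

A = translate([2.8, 11.7, -4.2]) sphere(r=15.7) → bbox [-12.9,-4,-19.9] .. [18.5,27.4,11.5]
B = cube([9.1, 3.8, 2.1]) → bbox [0,0,0] .. [9.1,3.8,2.1]
lo = A.lo+B.lo = [-12.9+0, -4+0, -19.9+0] = [-12.900,-4.000,-19.900]
hi = A.hi+B.hi = [18.5+9.1, 27.4+3.8, 11.5+2.1] = [27.600,31.200,13.600]
diag = √(40.5²+35.2²+33.5²) = √4001.54 = 63.258


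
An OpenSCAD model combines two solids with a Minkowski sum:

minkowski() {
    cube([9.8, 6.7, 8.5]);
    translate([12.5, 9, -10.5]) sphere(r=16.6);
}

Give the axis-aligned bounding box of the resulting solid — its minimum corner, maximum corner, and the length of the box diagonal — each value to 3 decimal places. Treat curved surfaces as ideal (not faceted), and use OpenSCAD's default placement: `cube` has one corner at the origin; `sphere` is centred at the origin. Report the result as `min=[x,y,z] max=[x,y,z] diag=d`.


min=[-4.100,-7.600,-27.100] max=[38.900,32.300,14.600] diag=71.972

A = translate([12.5, 9, -10.5]) sphere(r=16.6) → bbox [-4.1,-7.6,-27.1] .. [29.1,25.6,6.1]
B = cube([9.8, 6.7, 8.5]) → bbox [0,0,0] .. [9.8,6.7,8.5]
lo = A.lo+B.lo = [-4.1+0, -7.6+0, -27.1+0] = [-4.100,-7.600,-27.100]
hi = A.hi+B.hi = [29.1+9.8, 25.6+6.7, 6.1+8.5] = [38.900,32.300,14.600]
diag = √(43²+39.9²+41.7²) = √5179.9 = 71.972


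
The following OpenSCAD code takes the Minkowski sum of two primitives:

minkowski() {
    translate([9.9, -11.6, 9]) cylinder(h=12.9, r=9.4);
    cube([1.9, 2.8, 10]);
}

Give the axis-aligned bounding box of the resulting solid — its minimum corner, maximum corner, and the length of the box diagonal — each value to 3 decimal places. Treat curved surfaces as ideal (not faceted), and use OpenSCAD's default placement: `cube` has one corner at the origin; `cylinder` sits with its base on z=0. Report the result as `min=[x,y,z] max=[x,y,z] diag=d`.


min=[0.500,-21.000,9.000] max=[21.200,0.600,31.900] diag=37.676

A = translate([9.9, -11.6, 9]) cylinder(h=12.9, r=9.4) → bbox [0.5,-21,9] .. [19.3,-2.2,21.9]
B = cube([1.9, 2.8, 10]) → bbox [0,0,0] .. [1.9,2.8,10]
lo = A.lo+B.lo = [0.5+0, -21+0, 9+0] = [0.500,-21.000,9.000]
hi = A.hi+B.hi = [19.3+1.9, -2.2+2.8, 21.9+10] = [21.200,0.600,31.900]
diag = √(20.7²+21.6²+22.9²) = √1419.46 = 37.676


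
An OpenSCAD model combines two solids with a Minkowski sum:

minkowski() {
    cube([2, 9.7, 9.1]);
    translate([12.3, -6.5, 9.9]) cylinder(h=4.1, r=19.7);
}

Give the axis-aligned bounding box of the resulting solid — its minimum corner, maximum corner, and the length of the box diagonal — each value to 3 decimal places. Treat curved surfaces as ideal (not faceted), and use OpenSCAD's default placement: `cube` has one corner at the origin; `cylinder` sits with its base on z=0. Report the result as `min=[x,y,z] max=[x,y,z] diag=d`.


A = translate([12.3, -6.5, 9.9]) cylinder(h=4.1, r=19.7) → bbox [-7.4,-26.2,9.9] .. [32,13.2,14]
B = cube([2, 9.7, 9.1]) → bbox [0,0,0] .. [2,9.7,9.1]
lo = A.lo+B.lo = [-7.4+0, -26.2+0, 9.9+0] = [-7.400,-26.200,9.900]
hi = A.hi+B.hi = [32+2, 13.2+9.7, 14+9.1] = [34.000,22.900,23.100]
diag = √(41.4²+49.1²+13.2²) = √4299.01 = 65.567

min=[-7.400,-26.200,9.900] max=[34.000,22.900,23.100] diag=65.567


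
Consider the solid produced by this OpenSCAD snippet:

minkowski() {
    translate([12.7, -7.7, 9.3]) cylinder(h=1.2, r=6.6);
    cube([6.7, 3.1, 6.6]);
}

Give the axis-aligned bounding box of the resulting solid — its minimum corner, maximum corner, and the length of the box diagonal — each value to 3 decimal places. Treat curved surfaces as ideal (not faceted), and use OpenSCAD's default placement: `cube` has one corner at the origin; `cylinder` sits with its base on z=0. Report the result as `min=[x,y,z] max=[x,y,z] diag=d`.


min=[6.100,-14.300,9.300] max=[26.000,2.000,17.100] diag=26.880

A = translate([12.7, -7.7, 9.3]) cylinder(h=1.2, r=6.6) → bbox [6.1,-14.3,9.3] .. [19.3,-1.1,10.5]
B = cube([6.7, 3.1, 6.6]) → bbox [0,0,0] .. [6.7,3.1,6.6]
lo = A.lo+B.lo = [6.1+0, -14.3+0, 9.3+0] = [6.100,-14.300,9.300]
hi = A.hi+B.hi = [19.3+6.7, -1.1+3.1, 10.5+6.6] = [26.000,2.000,17.100]
diag = √(19.9²+16.3²+7.8²) = √722.54 = 26.880


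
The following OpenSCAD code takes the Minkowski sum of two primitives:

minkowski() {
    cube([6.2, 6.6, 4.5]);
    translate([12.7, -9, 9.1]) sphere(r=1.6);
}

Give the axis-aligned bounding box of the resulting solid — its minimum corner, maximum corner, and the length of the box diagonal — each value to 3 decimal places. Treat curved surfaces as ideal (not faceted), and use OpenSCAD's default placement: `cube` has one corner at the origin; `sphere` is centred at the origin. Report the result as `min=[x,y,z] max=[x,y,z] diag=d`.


A = translate([12.7, -9, 9.1]) sphere(r=1.6) → bbox [11.1,-10.6,7.5] .. [14.3,-7.4,10.7]
B = cube([6.2, 6.6, 4.5]) → bbox [0,0,0] .. [6.2,6.6,4.5]
lo = A.lo+B.lo = [11.1+0, -10.6+0, 7.5+0] = [11.100,-10.600,7.500]
hi = A.hi+B.hi = [14.3+6.2, -7.4+6.6, 10.7+4.5] = [20.500,-0.800,15.200]
diag = √(9.4²+9.8²+7.7²) = √243.69 = 15.611

min=[11.100,-10.600,7.500] max=[20.500,-0.800,15.200] diag=15.611


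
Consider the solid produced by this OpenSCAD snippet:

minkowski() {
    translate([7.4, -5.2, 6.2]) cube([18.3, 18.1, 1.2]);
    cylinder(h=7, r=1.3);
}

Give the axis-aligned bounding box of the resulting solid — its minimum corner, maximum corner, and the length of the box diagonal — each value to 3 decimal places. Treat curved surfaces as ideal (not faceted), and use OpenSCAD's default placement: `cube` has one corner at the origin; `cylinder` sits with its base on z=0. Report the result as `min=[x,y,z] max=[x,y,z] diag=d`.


A = translate([7.4, -5.2, 6.2]) cube([18.3, 18.1, 1.2]) → bbox [7.4,-5.2,6.2] .. [25.7,12.9,7.4]
B = cylinder(h=7, r=1.3) → bbox [-1.3,-1.3,0] .. [1.3,1.3,7]
lo = A.lo+B.lo = [7.4-1.3, -5.2-1.3, 6.2+0] = [6.100,-6.500,6.200]
hi = A.hi+B.hi = [25.7+1.3, 12.9+1.3, 7.4+7] = [27.000,14.200,14.400]
diag = √(20.9²+20.7²+8.2²) = √932.54 = 30.538

min=[6.100,-6.500,6.200] max=[27.000,14.200,14.400] diag=30.538


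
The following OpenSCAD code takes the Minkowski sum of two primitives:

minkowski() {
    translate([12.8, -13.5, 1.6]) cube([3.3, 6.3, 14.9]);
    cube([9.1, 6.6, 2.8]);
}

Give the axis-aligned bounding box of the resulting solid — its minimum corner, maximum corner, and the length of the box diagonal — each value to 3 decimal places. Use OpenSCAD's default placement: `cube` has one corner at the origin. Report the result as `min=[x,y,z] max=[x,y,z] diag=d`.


A = translate([12.8, -13.5, 1.6]) cube([3.3, 6.3, 14.9]) → bbox [12.8,-13.5,1.6] .. [16.1,-7.2,16.5]
B = cube([9.1, 6.6, 2.8]) → bbox [0,0,0] .. [9.1,6.6,2.8]
lo = A.lo+B.lo = [12.8+0, -13.5+0, 1.6+0] = [12.800,-13.500,1.600]
hi = A.hi+B.hi = [16.1+9.1, -7.2+6.6, 16.5+2.8] = [25.200,-0.600,19.300]
diag = √(12.4²+12.9²+17.7²) = √633.46 = 25.169

min=[12.800,-13.500,1.600] max=[25.200,-0.600,19.300] diag=25.169


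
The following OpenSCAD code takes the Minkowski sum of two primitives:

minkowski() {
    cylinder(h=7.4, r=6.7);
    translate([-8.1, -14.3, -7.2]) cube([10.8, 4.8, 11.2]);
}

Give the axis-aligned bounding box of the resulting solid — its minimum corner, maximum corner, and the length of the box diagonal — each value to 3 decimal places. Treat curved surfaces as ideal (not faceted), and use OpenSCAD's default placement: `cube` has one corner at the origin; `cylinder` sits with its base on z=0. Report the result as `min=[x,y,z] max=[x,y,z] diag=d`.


A = translate([-8.1, -14.3, -7.2]) cube([10.8, 4.8, 11.2]) → bbox [-8.1,-14.3,-7.2] .. [2.7,-9.5,4]
B = cylinder(h=7.4, r=6.7) → bbox [-6.7,-6.7,0] .. [6.7,6.7,7.4]
lo = A.lo+B.lo = [-8.1-6.7, -14.3-6.7, -7.2+0] = [-14.800,-21.000,-7.200]
hi = A.hi+B.hi = [2.7+6.7, -9.5+6.7, 4+7.4] = [9.400,-2.800,11.400]
diag = √(24.2²+18.2²+18.6²) = √1262.84 = 35.536

min=[-14.800,-21.000,-7.200] max=[9.400,-2.800,11.400] diag=35.536


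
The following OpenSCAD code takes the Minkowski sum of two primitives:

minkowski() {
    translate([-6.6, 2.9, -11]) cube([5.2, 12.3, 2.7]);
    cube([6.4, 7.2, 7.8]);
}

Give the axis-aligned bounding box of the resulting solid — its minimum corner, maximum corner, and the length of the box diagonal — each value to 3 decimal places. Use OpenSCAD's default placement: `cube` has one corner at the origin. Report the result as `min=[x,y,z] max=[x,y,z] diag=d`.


min=[-6.600,2.900,-11.000] max=[5.000,22.400,-0.500] diag=25.001

A = translate([-6.6, 2.9, -11]) cube([5.2, 12.3, 2.7]) → bbox [-6.6,2.9,-11] .. [-1.4,15.2,-8.3]
B = cube([6.4, 7.2, 7.8]) → bbox [0,0,0] .. [6.4,7.2,7.8]
lo = A.lo+B.lo = [-6.6+0, 2.9+0, -11+0] = [-6.600,2.900,-11.000]
hi = A.hi+B.hi = [-1.4+6.4, 15.2+7.2, -8.3+7.8] = [5.000,22.400,-0.500]
diag = √(11.6²+19.5²+10.5²) = √625.06 = 25.001


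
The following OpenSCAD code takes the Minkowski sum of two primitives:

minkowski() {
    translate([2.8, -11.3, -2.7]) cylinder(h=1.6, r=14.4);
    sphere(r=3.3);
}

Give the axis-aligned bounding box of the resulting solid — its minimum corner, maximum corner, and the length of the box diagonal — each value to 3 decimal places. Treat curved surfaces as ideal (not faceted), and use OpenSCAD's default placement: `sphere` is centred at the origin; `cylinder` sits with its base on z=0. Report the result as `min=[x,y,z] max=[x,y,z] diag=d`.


A = translate([2.8, -11.3, -2.7]) cylinder(h=1.6, r=14.4) → bbox [-11.6,-25.7,-2.7] .. [17.2,3.1,-1.1]
B = sphere(r=3.3) → bbox [-3.3,-3.3,-3.3] .. [3.3,3.3,3.3]
lo = A.lo+B.lo = [-11.6-3.3, -25.7-3.3, -2.7-3.3] = [-14.900,-29.000,-6.000]
hi = A.hi+B.hi = [17.2+3.3, 3.1+3.3, -1.1+3.3] = [20.500,6.400,2.200]
diag = √(35.4²+35.4²+8.2²) = √2573.56 = 50.730

min=[-14.900,-29.000,-6.000] max=[20.500,6.400,2.200] diag=50.730


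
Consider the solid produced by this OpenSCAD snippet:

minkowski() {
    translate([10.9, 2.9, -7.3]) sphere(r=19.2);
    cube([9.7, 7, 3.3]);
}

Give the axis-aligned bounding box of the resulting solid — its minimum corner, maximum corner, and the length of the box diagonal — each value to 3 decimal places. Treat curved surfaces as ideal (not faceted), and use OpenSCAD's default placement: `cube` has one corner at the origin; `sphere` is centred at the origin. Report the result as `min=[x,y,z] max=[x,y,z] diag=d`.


A = translate([10.9, 2.9, -7.3]) sphere(r=19.2) → bbox [-8.3,-16.3,-26.5] .. [30.1,22.1,11.9]
B = cube([9.7, 7, 3.3]) → bbox [0,0,0] .. [9.7,7,3.3]
lo = A.lo+B.lo = [-8.3+0, -16.3+0, -26.5+0] = [-8.300,-16.300,-26.500]
hi = A.hi+B.hi = [30.1+9.7, 22.1+7, 11.9+3.3] = [39.800,29.100,15.200]
diag = √(48.1²+45.4²+41.7²) = √6113.66 = 78.190

min=[-8.300,-16.300,-26.500] max=[39.800,29.100,15.200] diag=78.190


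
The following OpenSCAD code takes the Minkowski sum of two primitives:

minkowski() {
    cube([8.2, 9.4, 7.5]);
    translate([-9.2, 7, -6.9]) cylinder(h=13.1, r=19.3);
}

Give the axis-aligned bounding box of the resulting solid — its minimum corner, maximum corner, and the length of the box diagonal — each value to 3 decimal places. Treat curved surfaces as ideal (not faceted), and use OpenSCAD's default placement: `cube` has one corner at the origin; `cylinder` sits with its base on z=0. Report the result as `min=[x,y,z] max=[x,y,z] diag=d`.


min=[-28.500,-12.300,-6.900] max=[18.300,35.700,13.700] diag=70.133

A = translate([-9.2, 7, -6.9]) cylinder(h=13.1, r=19.3) → bbox [-28.5,-12.3,-6.9] .. [10.1,26.3,6.2]
B = cube([8.2, 9.4, 7.5]) → bbox [0,0,0] .. [8.2,9.4,7.5]
lo = A.lo+B.lo = [-28.5+0, -12.3+0, -6.9+0] = [-28.500,-12.300,-6.900]
hi = A.hi+B.hi = [10.1+8.2, 26.3+9.4, 6.2+7.5] = [18.300,35.700,13.700]
diag = √(46.8²+48²+20.6²) = √4918.6 = 70.133


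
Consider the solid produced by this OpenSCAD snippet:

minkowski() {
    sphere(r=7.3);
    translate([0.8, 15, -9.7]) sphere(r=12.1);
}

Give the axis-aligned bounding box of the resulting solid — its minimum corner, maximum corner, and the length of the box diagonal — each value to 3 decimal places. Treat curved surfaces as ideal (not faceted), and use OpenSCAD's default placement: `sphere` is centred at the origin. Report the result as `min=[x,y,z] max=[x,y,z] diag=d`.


min=[-18.600,-4.400,-29.100] max=[20.200,34.400,9.700] diag=67.204

A = translate([0.8, 15, -9.7]) sphere(r=12.1) → bbox [-11.3,2.9,-21.8] .. [12.9,27.1,2.4]
B = sphere(r=7.3) → bbox [-7.3,-7.3,-7.3] .. [7.3,7.3,7.3]
lo = A.lo+B.lo = [-11.3-7.3, 2.9-7.3, -21.8-7.3] = [-18.600,-4.400,-29.100]
hi = A.hi+B.hi = [12.9+7.3, 27.1+7.3, 2.4+7.3] = [20.200,34.400,9.700]
diag = √(38.8²+38.8²+38.8²) = √4516.32 = 67.204


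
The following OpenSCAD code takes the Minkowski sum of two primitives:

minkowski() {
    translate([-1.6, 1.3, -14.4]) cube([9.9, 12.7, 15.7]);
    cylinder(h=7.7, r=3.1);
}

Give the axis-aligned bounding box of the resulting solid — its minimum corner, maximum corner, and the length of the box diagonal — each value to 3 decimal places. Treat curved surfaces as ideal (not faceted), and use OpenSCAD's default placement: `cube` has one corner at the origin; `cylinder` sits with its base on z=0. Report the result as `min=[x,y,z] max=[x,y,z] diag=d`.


A = translate([-1.6, 1.3, -14.4]) cube([9.9, 12.7, 15.7]) → bbox [-1.6,1.3,-14.4] .. [8.3,14,1.3]
B = cylinder(h=7.7, r=3.1) → bbox [-3.1,-3.1,0] .. [3.1,3.1,7.7]
lo = A.lo+B.lo = [-1.6-3.1, 1.3-3.1, -14.4+0] = [-4.700,-1.800,-14.400]
hi = A.hi+B.hi = [8.3+3.1, 14+3.1, 1.3+7.7] = [11.400,17.100,9.000]
diag = √(16.1²+18.9²+23.4²) = √1163.98 = 34.117

min=[-4.700,-1.800,-14.400] max=[11.400,17.100,9.000] diag=34.117


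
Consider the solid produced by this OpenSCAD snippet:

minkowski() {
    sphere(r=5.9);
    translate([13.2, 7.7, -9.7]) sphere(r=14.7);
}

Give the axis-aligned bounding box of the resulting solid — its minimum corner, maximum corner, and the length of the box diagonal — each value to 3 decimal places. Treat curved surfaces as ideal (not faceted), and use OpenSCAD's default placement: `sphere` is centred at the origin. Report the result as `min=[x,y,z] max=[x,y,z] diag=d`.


A = translate([13.2, 7.7, -9.7]) sphere(r=14.7) → bbox [-1.5,-7,-24.4] .. [27.9,22.4,5]
B = sphere(r=5.9) → bbox [-5.9,-5.9,-5.9] .. [5.9,5.9,5.9]
lo = A.lo+B.lo = [-1.5-5.9, -7-5.9, -24.4-5.9] = [-7.400,-12.900,-30.300]
hi = A.hi+B.hi = [27.9+5.9, 22.4+5.9, 5+5.9] = [33.800,28.300,10.900]
diag = √(41.2²+41.2²+41.2²) = √5092.32 = 71.360

min=[-7.400,-12.900,-30.300] max=[33.800,28.300,10.900] diag=71.360


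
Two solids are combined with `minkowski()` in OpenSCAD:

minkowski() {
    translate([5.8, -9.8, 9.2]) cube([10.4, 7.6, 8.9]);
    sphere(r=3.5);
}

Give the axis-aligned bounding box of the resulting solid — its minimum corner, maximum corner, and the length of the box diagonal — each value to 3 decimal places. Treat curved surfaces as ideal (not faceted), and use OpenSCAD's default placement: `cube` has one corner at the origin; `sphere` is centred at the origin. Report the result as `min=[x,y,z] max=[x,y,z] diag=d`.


A = translate([5.8, -9.8, 9.2]) cube([10.4, 7.6, 8.9]) → bbox [5.8,-9.8,9.2] .. [16.2,-2.2,18.1]
B = sphere(r=3.5) → bbox [-3.5,-3.5,-3.5] .. [3.5,3.5,3.5]
lo = A.lo+B.lo = [5.8-3.5, -9.8-3.5, 9.2-3.5] = [2.300,-13.300,5.700]
hi = A.hi+B.hi = [16.2+3.5, -2.2+3.5, 18.1+3.5] = [19.700,1.300,21.600]
diag = √(17.4²+14.6²+15.9²) = √768.73 = 27.726

min=[2.300,-13.300,5.700] max=[19.700,1.300,21.600] diag=27.726


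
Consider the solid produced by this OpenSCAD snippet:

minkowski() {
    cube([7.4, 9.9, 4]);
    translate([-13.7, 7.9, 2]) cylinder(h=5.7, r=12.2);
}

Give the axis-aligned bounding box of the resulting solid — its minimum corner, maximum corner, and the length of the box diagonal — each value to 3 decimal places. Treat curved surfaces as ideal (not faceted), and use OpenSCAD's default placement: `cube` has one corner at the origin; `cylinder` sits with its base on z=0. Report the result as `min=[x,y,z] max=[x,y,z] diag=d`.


A = translate([-13.7, 7.9, 2]) cylinder(h=5.7, r=12.2) → bbox [-25.9,-4.3,2] .. [-1.5,20.1,7.7]
B = cube([7.4, 9.9, 4]) → bbox [0,0,0] .. [7.4,9.9,4]
lo = A.lo+B.lo = [-25.9+0, -4.3+0, 2+0] = [-25.900,-4.300,2.000]
hi = A.hi+B.hi = [-1.5+7.4, 20.1+9.9, 7.7+4] = [5.900,30.000,11.700]
diag = √(31.8²+34.3²+9.7²) = √2281.82 = 47.768

min=[-25.900,-4.300,2.000] max=[5.900,30.000,11.700] diag=47.768


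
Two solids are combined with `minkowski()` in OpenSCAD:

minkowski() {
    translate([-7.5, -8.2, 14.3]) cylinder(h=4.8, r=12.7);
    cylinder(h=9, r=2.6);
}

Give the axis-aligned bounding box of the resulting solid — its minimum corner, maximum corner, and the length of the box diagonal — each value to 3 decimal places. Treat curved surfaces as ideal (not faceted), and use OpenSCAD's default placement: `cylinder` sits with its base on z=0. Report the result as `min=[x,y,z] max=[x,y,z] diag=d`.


min=[-22.800,-23.500,14.300] max=[7.800,7.100,28.100] diag=45.422

A = translate([-7.5, -8.2, 14.3]) cylinder(h=4.8, r=12.7) → bbox [-20.2,-20.9,14.3] .. [5.2,4.5,19.1]
B = cylinder(h=9, r=2.6) → bbox [-2.6,-2.6,0] .. [2.6,2.6,9]
lo = A.lo+B.lo = [-20.2-2.6, -20.9-2.6, 14.3+0] = [-22.800,-23.500,14.300]
hi = A.hi+B.hi = [5.2+2.6, 4.5+2.6, 19.1+9] = [7.800,7.100,28.100]
diag = √(30.6²+30.6²+13.8²) = √2063.16 = 45.422


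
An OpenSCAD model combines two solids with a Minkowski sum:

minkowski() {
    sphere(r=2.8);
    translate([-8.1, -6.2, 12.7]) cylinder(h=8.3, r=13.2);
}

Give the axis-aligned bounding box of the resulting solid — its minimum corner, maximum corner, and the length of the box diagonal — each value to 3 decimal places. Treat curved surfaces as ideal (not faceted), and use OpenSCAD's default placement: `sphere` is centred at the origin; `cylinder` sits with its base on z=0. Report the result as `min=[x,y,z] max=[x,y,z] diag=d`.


min=[-24.100,-22.200,9.900] max=[7.900,9.800,23.800] diag=47.341

A = translate([-8.1, -6.2, 12.7]) cylinder(h=8.3, r=13.2) → bbox [-21.3,-19.4,12.7] .. [5.1,7,21]
B = sphere(r=2.8) → bbox [-2.8,-2.8,-2.8] .. [2.8,2.8,2.8]
lo = A.lo+B.lo = [-21.3-2.8, -19.4-2.8, 12.7-2.8] = [-24.100,-22.200,9.900]
hi = A.hi+B.hi = [5.1+2.8, 7+2.8, 21+2.8] = [7.900,9.800,23.800]
diag = √(32²+32²+13.9²) = √2241.21 = 47.341


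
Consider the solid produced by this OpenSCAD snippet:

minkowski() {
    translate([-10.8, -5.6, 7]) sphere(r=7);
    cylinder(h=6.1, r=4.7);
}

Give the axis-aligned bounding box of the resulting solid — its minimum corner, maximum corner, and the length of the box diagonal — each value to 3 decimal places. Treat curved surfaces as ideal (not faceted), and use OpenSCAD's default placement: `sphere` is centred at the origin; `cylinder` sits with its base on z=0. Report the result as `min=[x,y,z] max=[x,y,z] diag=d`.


min=[-22.500,-17.300,0.000] max=[0.900,6.100,20.100] diag=38.719

A = translate([-10.8, -5.6, 7]) sphere(r=7) → bbox [-17.8,-12.6,0] .. [-3.8,1.4,14]
B = cylinder(h=6.1, r=4.7) → bbox [-4.7,-4.7,0] .. [4.7,4.7,6.1]
lo = A.lo+B.lo = [-17.8-4.7, -12.6-4.7, 0+0] = [-22.500,-17.300,0.000]
hi = A.hi+B.hi = [-3.8+4.7, 1.4+4.7, 14+6.1] = [0.900,6.100,20.100]
diag = √(23.4²+23.4²+20.1²) = √1499.13 = 38.719


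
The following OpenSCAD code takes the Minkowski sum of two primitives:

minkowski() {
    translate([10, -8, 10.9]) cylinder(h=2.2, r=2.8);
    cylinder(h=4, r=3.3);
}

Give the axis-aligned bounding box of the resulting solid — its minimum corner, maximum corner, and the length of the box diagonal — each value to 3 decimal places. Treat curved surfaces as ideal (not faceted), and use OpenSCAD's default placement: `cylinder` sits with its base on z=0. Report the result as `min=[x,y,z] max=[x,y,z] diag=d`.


min=[3.900,-14.100,10.900] max=[16.100,-1.900,17.100] diag=18.334

A = translate([10, -8, 10.9]) cylinder(h=2.2, r=2.8) → bbox [7.2,-10.8,10.9] .. [12.8,-5.2,13.1]
B = cylinder(h=4, r=3.3) → bbox [-3.3,-3.3,0] .. [3.3,3.3,4]
lo = A.lo+B.lo = [7.2-3.3, -10.8-3.3, 10.9+0] = [3.900,-14.100,10.900]
hi = A.hi+B.hi = [12.8+3.3, -5.2+3.3, 13.1+4] = [16.100,-1.900,17.100]
diag = √(12.2²+12.2²+6.2²) = √336.12 = 18.334


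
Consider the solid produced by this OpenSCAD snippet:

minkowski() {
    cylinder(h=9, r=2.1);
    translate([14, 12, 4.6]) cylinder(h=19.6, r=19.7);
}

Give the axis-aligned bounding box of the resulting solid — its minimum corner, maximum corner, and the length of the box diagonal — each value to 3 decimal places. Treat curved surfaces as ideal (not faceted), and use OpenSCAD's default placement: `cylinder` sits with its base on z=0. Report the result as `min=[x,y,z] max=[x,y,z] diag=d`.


min=[-7.800,-9.800,4.600] max=[35.800,33.800,33.200] diag=67.970

A = translate([14, 12, 4.6]) cylinder(h=19.6, r=19.7) → bbox [-5.7,-7.7,4.6] .. [33.7,31.7,24.2]
B = cylinder(h=9, r=2.1) → bbox [-2.1,-2.1,0] .. [2.1,2.1,9]
lo = A.lo+B.lo = [-5.7-2.1, -7.7-2.1, 4.6+0] = [-7.800,-9.800,4.600]
hi = A.hi+B.hi = [33.7+2.1, 31.7+2.1, 24.2+9] = [35.800,33.800,33.200]
diag = √(43.6²+43.6²+28.6²) = √4619.88 = 67.970


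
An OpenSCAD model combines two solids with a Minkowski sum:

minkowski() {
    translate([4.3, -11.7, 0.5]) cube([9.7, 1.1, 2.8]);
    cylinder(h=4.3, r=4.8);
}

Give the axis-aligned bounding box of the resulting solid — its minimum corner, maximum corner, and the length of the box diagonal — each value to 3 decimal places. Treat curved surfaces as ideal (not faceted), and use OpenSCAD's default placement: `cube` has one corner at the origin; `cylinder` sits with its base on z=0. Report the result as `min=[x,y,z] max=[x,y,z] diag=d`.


min=[-0.500,-16.500,0.500] max=[18.800,-5.800,7.600] diag=23.182

A = translate([4.3, -11.7, 0.5]) cube([9.7, 1.1, 2.8]) → bbox [4.3,-11.7,0.5] .. [14,-10.6,3.3]
B = cylinder(h=4.3, r=4.8) → bbox [-4.8,-4.8,0] .. [4.8,4.8,4.3]
lo = A.lo+B.lo = [4.3-4.8, -11.7-4.8, 0.5+0] = [-0.500,-16.500,0.500]
hi = A.hi+B.hi = [14+4.8, -10.6+4.8, 3.3+4.3] = [18.800,-5.800,7.600]
diag = √(19.3²+10.7²+7.1²) = √537.39 = 23.182


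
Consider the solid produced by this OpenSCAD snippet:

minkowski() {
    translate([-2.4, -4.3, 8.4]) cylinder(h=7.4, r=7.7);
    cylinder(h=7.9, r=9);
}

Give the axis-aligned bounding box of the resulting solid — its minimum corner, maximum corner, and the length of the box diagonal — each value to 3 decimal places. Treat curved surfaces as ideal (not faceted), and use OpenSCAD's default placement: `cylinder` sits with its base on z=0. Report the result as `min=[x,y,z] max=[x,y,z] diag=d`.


A = translate([-2.4, -4.3, 8.4]) cylinder(h=7.4, r=7.7) → bbox [-10.1,-12,8.4] .. [5.3,3.4,15.8]
B = cylinder(h=7.9, r=9) → bbox [-9,-9,0] .. [9,9,7.9]
lo = A.lo+B.lo = [-10.1-9, -12-9, 8.4+0] = [-19.100,-21.000,8.400]
hi = A.hi+B.hi = [5.3+9, 3.4+9, 15.8+7.9] = [14.300,12.400,23.700]
diag = √(33.4²+33.4²+15.3²) = √2465.21 = 49.651

min=[-19.100,-21.000,8.400] max=[14.300,12.400,23.700] diag=49.651


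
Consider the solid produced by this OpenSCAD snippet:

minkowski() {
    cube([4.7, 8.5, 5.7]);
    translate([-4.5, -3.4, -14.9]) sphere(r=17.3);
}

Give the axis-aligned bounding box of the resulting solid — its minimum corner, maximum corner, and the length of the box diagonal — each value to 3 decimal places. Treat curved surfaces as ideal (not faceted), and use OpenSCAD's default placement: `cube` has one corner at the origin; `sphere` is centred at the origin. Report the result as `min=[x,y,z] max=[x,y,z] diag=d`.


A = translate([-4.5, -3.4, -14.9]) sphere(r=17.3) → bbox [-21.8,-20.7,-32.2] .. [12.8,13.9,2.4]
B = cube([4.7, 8.5, 5.7]) → bbox [0,0,0] .. [4.7,8.5,5.7]
lo = A.lo+B.lo = [-21.8+0, -20.7+0, -32.2+0] = [-21.800,-20.700,-32.200]
hi = A.hi+B.hi = [12.8+4.7, 13.9+8.5, 2.4+5.7] = [17.500,22.400,8.100]
diag = √(39.3²+43.1²+40.3²) = √5026.19 = 70.896

min=[-21.800,-20.700,-32.200] max=[17.500,22.400,8.100] diag=70.896


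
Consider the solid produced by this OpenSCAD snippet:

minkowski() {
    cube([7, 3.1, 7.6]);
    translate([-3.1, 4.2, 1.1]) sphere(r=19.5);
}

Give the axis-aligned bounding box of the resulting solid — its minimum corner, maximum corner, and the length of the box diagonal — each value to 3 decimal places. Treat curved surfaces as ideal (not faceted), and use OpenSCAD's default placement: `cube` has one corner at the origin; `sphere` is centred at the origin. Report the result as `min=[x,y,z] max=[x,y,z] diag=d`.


A = translate([-3.1, 4.2, 1.1]) sphere(r=19.5) → bbox [-22.6,-15.3,-18.4] .. [16.4,23.7,20.6]
B = cube([7, 3.1, 7.6]) → bbox [0,0,0] .. [7,3.1,7.6]
lo = A.lo+B.lo = [-22.6+0, -15.3+0, -18.4+0] = [-22.600,-15.300,-18.400]
hi = A.hi+B.hi = [16.4+7, 23.7+3.1, 20.6+7.6] = [23.400,26.800,28.200]
diag = √(46²+42.1²+46.6²) = √6059.97 = 77.846

min=[-22.600,-15.300,-18.400] max=[23.400,26.800,28.200] diag=77.846


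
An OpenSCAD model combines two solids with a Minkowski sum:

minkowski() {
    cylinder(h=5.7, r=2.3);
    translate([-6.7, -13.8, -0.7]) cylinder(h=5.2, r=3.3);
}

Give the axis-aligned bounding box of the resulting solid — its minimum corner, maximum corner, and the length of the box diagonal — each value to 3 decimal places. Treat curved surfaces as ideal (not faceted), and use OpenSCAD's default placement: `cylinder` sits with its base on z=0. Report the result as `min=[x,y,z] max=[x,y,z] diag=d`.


A = translate([-6.7, -13.8, -0.7]) cylinder(h=5.2, r=3.3) → bbox [-10,-17.1,-0.7] .. [-3.4,-10.5,4.5]
B = cylinder(h=5.7, r=2.3) → bbox [-2.3,-2.3,0] .. [2.3,2.3,5.7]
lo = A.lo+B.lo = [-10-2.3, -17.1-2.3, -0.7+0] = [-12.300,-19.400,-0.700]
hi = A.hi+B.hi = [-3.4+2.3, -10.5+2.3, 4.5+5.7] = [-1.100,-8.200,10.200]
diag = √(11.2²+11.2²+10.9²) = √369.69 = 19.227

min=[-12.300,-19.400,-0.700] max=[-1.100,-8.200,10.200] diag=19.227


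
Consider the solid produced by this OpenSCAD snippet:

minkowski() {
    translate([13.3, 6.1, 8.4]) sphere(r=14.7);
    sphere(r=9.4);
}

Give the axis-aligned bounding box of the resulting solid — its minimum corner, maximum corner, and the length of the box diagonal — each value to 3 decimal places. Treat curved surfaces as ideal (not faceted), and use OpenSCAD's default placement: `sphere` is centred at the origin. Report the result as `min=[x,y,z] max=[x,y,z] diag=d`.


min=[-10.800,-18.000,-15.700] max=[37.400,30.200,32.500] diag=83.485

A = translate([13.3, 6.1, 8.4]) sphere(r=14.7) → bbox [-1.4,-8.6,-6.3] .. [28,20.8,23.1]
B = sphere(r=9.4) → bbox [-9.4,-9.4,-9.4] .. [9.4,9.4,9.4]
lo = A.lo+B.lo = [-1.4-9.4, -8.6-9.4, -6.3-9.4] = [-10.800,-18.000,-15.700]
hi = A.hi+B.hi = [28+9.4, 20.8+9.4, 23.1+9.4] = [37.400,30.200,32.500]
diag = √(48.2²+48.2²+48.2²) = √6969.72 = 83.485


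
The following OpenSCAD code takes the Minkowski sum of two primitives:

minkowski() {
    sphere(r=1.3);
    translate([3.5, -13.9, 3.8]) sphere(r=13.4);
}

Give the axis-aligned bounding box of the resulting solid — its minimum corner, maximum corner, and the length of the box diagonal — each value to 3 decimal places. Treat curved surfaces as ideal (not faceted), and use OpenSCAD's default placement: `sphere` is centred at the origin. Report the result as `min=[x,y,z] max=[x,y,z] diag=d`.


A = translate([3.5, -13.9, 3.8]) sphere(r=13.4) → bbox [-9.9,-27.3,-9.6] .. [16.9,-0.5,17.2]
B = sphere(r=1.3) → bbox [-1.3,-1.3,-1.3] .. [1.3,1.3,1.3]
lo = A.lo+B.lo = [-9.9-1.3, -27.3-1.3, -9.6-1.3] = [-11.200,-28.600,-10.900]
hi = A.hi+B.hi = [16.9+1.3, -0.5+1.3, 17.2+1.3] = [18.200,0.800,18.500]
diag = √(29.4²+29.4²+29.4²) = √2593.08 = 50.922

min=[-11.200,-28.600,-10.900] max=[18.200,0.800,18.500] diag=50.922
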